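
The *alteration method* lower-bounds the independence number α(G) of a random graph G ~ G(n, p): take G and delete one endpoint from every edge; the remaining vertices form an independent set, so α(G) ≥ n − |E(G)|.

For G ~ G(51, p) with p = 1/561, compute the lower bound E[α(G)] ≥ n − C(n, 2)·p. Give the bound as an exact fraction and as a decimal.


E[|E(G)|] = C(51, 2)·p = 1275 · (1/561) = 25/11.
E[α(G)] ≥ n − E[|E(G)|] = 51 − 25/11 = 536/11.
Numerically: ≈ 48.727.
(This is only a lower bound; the true E[α(G)] may be larger.)

E[α(G)] ≥ 536/11 ≈ 48.727.


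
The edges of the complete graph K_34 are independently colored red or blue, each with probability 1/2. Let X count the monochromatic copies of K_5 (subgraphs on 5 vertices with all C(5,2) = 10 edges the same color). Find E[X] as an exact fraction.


Let X = Σ_S X_S over the C(34, 5) = 278256 subsets S of size 5, where X_S = 1 if the K_5 on S is monochromatic.
For a fixed S, the K_5 on S has C(5, 2) = 10 edges. P[all 10 edges red] = (1/2)^10, and likewise for blue, so P[monochromatic] = 2·(1/2)^10 = 2^{1 − 10} = 1/512.
By linearity: E[X] = C(34, 5) · 2^{1 − 10} = 278256 · 1/512 = 17391/32.
Numerically: E[X] ≈ 543.46875.

E[X] = C(34,5)·2^(1−C(5,2)) = 17391/32 ≈ 543.46875.


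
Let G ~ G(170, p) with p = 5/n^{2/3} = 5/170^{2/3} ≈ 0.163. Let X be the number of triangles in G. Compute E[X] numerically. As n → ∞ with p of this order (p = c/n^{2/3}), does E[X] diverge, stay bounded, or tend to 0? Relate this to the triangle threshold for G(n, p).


Number of potential triangles: C(170, 3) = 804440.
Each occurs with probability p³ ≈ (0.163)³ ≈ 4.32526e-03.
By linearity: E[X] = C(170, 3)·p³ ≈ 804440 · 4.32526e-03 ≈ 3479.412.
Since α = 2/3 < 1, p = c/n^{2/3} ≫ 1/n is above the triangle threshold p ~ 1/n. Asymptotically E[X] ~ (c³/6)·n^{3(1−α)} = (5³/6)·n^{1} → ∞; triangles are abundant w.h.p.

E[X] ≈ 3479.412; in regime p = Θ(1/n^{2/3}) E[X] diverges (above the triangle threshold p ~ 1/n).


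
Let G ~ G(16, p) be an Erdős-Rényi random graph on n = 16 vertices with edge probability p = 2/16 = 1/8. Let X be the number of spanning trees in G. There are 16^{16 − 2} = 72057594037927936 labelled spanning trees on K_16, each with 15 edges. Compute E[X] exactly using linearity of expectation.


K_16 has 16^{16 − 2} = 72057594037927936 labelled spanning trees.
For each such spanning tree H, let X_H = 1 if all 15 edges of H are present in G. Then P[X_H = 1] = p^{15} = (1/8)^{15} = 1/35184372088832.
Summing the indicators: E[X] = Σ_H E[X_H] = 72057594037927936 · p^{15} = 72057594037927936 · 1/35184372088832 = 2048.
Numerically: E[X] ≈ 2048.

E[X] = 72057594037927936 · (1/8)^{15} = 2048 ≈ 2048.


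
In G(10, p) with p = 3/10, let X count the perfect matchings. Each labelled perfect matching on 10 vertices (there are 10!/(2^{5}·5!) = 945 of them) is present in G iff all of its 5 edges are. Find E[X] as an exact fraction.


K_10 has 10!/(2^{5}·5!) = 945 labelled perfect matchings.
For each such perfect matching H, let X_H = 1 if all 5 edges of H are present in G. Then P[X_H = 1] = p^{5} = (3/10)^{5} = 243/100000.
By linearity of expectation: E[X] = Σ_H E[X_H] = 945 · p^{5} = 945 · 243/100000 = 45927/20000.
Numerically: E[X] ≈ 2.2963.

E[X] = 945 · (3/10)^{5} = 45927/20000 ≈ 2.2963.


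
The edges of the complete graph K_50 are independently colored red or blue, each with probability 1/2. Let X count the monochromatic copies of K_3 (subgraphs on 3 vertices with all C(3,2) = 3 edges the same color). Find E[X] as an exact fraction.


Let X = Σ_S X_S over the C(50, 3) = 19600 subsets S of size 3, where X_S = 1 if the K_3 on S is monochromatic.
For a fixed S, the K_3 on S has C(3, 2) = 3 edges. P[all 3 edges red] = (1/2)^3, and likewise for blue, so P[monochromatic] = 2·(1/2)^3 = 2^{1 − 3} = 1/4.
Summing: E[X] = C(50, 3) · 2^{1 − 3} = 19600 · 1/4 = 4900.
Numerically: E[X] ≈ 4900.00000.

E[X] = C(50,3)·2^(1−C(3,2)) = 4900 ≈ 4900.00000.


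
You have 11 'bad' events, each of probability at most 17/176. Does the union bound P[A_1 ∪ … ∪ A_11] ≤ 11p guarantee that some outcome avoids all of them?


Union bound: P[∪_{i=1}^{11} A_i] ≤ Σ_i P[A_i] ≤ 11·p = 11·(17/176) = 17/16.
Numerically: 17/16 ≈ 1.0625.
Is 17/16 < 1? NO.
Since the bound 17/16 is ≥ 1, the union bound is uninformative here; it does NOT by itself certify existence.

11·p = 17/16 ≈ 1.0625; existence NOT certified by the union bound.


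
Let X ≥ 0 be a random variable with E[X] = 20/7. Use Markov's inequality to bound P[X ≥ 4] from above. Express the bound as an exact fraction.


μ = E[X] = 20/7, a = 4.
Markov: P[X ≥ 4] ≤ μ/a = (20/7)/4 = 5/7.
Numerically: ≈ 0.714286.
(Since a = 4 > μ = 2.857143, the bound 5/7 is < 1 and informative.)

P[X ≥ 4] ≤ 5/7 ≈ 0.714286.


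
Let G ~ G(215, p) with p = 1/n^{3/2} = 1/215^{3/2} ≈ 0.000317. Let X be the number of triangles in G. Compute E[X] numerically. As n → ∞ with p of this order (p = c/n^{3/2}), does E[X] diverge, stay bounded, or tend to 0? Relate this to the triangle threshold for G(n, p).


Number of potential triangles: C(215, 3) = 1633355.
Each occurs with probability p³ ≈ (0.000317)³ ≈ 3.19174e-11.
By linearity: E[X] = C(215, 3)·p³ ≈ 1633355 · 3.19174e-11 ≈ 0.000.
Since α = 3/2 > 1, p = c/n^{3/2} = o(1/n) is below the triangle threshold p ~ 1/n. Asymptotically E[X] ~ (c³/6)·n^{3(1−α)} = (1³/6)·n^{-1.5} → 0, so by Markov's inequality G has no triangles w.h.p.

E[X] ≈ 0.000; in regime p = Θ(1/n^{3/2}) E[X] tends to 0 (below the triangle threshold p ~ 1/n).


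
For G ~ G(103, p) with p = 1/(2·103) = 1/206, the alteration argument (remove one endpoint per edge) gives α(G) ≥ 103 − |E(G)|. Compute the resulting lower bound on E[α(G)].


E[|E(G)|] = C(103, 2)·p = 5253 · (1/206) = 51/2.
E[α(G)] ≥ n − E[|E(G)|] = 103 − 51/2 = 155/2.
Numerically: ≈ 77.50000.
(This is only a lower bound; the true E[α(G)] may be larger.)

E[α(G)] ≥ 155/2 ≈ 77.50000.


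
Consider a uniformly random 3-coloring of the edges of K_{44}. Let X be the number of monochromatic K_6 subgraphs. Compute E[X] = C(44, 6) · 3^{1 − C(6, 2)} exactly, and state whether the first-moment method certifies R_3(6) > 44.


E[X] = C(44, 6) · 3^{1 − 15} = 7059052 · 3^{−14} = 7059052/4782969.
As a reduced fraction: E[X] = 7059052/4782969 ≈ 1.476.
Is E[X] < 1? NO.
Since E[X] ≥ 1, the first-moment bound is inconclusive at n = 44; it does NOT by itself certify R_3(6) > 44.

E[X] = 7059052/4782969 ≈ 1.476; E[X] ≥ 1; first-moment method inconclusive here.


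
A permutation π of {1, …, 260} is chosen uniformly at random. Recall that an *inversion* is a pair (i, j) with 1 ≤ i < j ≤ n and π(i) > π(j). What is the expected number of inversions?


Write X = Σ X_I over the C(260, 2) = 33670 pairs i < j, with X_I the indicator of one inversion.
There are 33670 indicators.
For each fixed pair i < j, the values π(i) and π(j) are two distinct elements of {1, …, 260} in uniformly random order; by symmetry P[π(i) > π(j)] = 1/2.
By linearity: E[X] = 33670 · (1/2) = C(260, 2) · (1/2) = 33670/2 = 16835 ≈ 16835.000.

E[X] = 16835 = 16835.000.


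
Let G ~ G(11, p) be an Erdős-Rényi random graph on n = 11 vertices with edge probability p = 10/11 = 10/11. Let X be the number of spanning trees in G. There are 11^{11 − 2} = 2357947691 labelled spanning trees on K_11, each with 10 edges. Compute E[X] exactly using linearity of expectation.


K_11 has 11^{11 − 2} = 2357947691 labelled spanning trees.
For each such spanning tree H, let X_H = 1 if all 10 edges of H are present in G. Then P[X_H = 1] = p^{10} = (10/11)^{10} = 10000000000/25937424601.
By linearity of expectation: E[X] = Σ_H E[X_H] = 2357947691 · p^{10} = 2357947691 · 10000000000/25937424601 = 10000000000/11.
Numerically: E[X] ≈ 9.09e+08.

E[X] = 2357947691 · (10/11)^{10} = 10000000000/11 ≈ 9.09e+08.


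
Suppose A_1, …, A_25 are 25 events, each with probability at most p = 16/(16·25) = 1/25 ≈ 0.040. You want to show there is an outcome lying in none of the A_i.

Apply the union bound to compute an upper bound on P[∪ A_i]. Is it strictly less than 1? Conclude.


Union bound: P[∪_{i=1}^{25} A_i] ≤ Σ_i P[A_i] ≤ 25·p = 25·(1/25) = 1.
Numerically: 1 ≈ 1.000.
Is 1 < 1? NO.
Since the bound 1 is ≥ 1, the union bound is uninformative here; it does NOT by itself certify existence.

25·p = 1 ≈ 1.000; existence NOT certified by the union bound.


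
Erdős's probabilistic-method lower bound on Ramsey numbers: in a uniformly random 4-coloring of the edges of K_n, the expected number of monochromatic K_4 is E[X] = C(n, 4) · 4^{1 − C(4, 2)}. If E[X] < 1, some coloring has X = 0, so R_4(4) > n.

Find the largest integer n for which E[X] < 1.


We need C(n, 4) · 4^{1 − 6} < 1, i.e. C(n, 4) < 4^{6 − 1} = 1024.
Check values of n near the boundary:
  n = 13: C(13, 4) = 715; 715 < 1024? YES
  n = 14: C(14, 4) = 1001; 1001 < 1024? YES
  n = 15: C(15, 4) = 1365; 1365 < 1024? NO
  n = 16: C(16, 4) = 1820; 1820 < 1024? NO
  n = 17: C(17, 4) = 2380; 2380 < 1024? NO
The largest n with C(n, 4) < 1024 is n = 14 (where E[X] = 1001/1024 ≈ 0.978). Hence R_4(4) > 14, i.e. R_4(4) ≥ 15.

Largest n = 14; hence R_4(4) > 14.


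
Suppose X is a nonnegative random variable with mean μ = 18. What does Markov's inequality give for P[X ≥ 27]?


μ = E[X] = 18, a = 27.
Markov: P[X ≥ 27] ≤ μ/a = (18)/27 = 2/3.
Numerically: ≈ 0.66667.
(Since a = 27 > μ = 18.00000, the bound 2/3 is < 1 and informative.)

P[X ≥ 27] ≤ 2/3 ≈ 0.66667.


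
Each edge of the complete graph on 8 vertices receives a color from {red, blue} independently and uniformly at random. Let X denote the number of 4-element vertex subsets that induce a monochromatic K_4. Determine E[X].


Let X = Σ_S X_S over the C(8, 4) = 70 subsets S of size 4, where X_S = 1 if the K_4 on S is monochromatic.
For a fixed S, the K_4 on S has C(4, 2) = 6 edges. P[all 6 edges red] = (1/2)^6, and likewise for blue, so P[monochromatic] = 2·(1/2)^6 = 2^{1 − 6} = 1/32.
By linearity of expectation: E[X] = C(8, 4) · 2^{1 − 6} = 70 · 1/32 = 35/16.
Numerically: E[X] ≈ 2.1875.

E[X] = C(8,4)·2^(1−C(4,2)) = 35/16 ≈ 2.1875.


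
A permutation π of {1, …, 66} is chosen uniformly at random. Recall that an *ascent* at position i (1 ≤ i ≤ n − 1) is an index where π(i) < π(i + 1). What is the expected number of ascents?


Write X = Σ X_I over i = 1, …, 65, with X_I the indicator of one ascent.
There are 65 indicators.
For each fixed i, the pair (π(i), π(i+1)) is a uniformly random ordered pair of distinct values from {1, …, 66}; by symmetry P[π(i) < π(i+1)] = 1/2.
By linearity: E[X] = 65 · (1/2) = (66 − 1) · (1/2) = 65/2 ≈ 32.50000.

E[X] = 65/2 = 32.50000.


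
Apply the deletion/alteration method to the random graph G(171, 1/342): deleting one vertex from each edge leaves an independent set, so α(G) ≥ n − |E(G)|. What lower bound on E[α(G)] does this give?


E[|E(G)|] = C(171, 2)·p = 14535 · (1/342) = 85/2.
E[α(G)] ≥ n − E[|E(G)|] = 171 − 85/2 = 257/2.
Numerically: ≈ 128.5000.
(This is only a lower bound; the true E[α(G)] may be larger.)

E[α(G)] ≥ 257/2 ≈ 128.5000.


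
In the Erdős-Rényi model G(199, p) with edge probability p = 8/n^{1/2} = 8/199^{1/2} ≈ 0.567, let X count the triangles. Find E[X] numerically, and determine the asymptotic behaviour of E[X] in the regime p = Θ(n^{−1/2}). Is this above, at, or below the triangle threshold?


Number of potential triangles: C(199, 3) = 1293699.
Each occurs with probability p³ ≈ (0.567)³ ≈ 1.82386e-01.
By linearity: E[X] = C(199, 3)·p³ ≈ 1293699 · 1.82386e-01 ≈ 235951.960.
Since α = 1/2 < 1, p = c/n^{1/2} ≫ 1/n is above the triangle threshold p ~ 1/n. Asymptotically E[X] ~ (c³/6)·n^{3(1−α)} = (8³/6)·n^{1.5} → ∞; triangles are abundant w.h.p.

E[X] ≈ 235951.960; in regime p = Θ(1/n^{1/2}) E[X] diverges (above the triangle threshold p ~ 1/n).


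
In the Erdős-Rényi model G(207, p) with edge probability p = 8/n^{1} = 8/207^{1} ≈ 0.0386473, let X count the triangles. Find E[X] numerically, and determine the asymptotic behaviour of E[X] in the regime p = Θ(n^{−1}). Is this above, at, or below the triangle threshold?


Number of potential triangles: C(207, 3) = 1456935.
Each occurs with probability p³ ≈ (0.0386473)³ ≈ 5.77243332e-05.
By linearity: E[X] = C(207, 3)·p³ ≈ 1456935 · 5.77243332e-05 ≈ 84.100601.
Here α = 1, so p = 8/n is exactly at the triangle threshold p ~ 1/n. Asymptotically E[X] → c³/6 = 8³/6 = 256/3 ≈ 85.333333, a bounded constant. In this regime the triangle count is asymptotically Poisson(c³/6).

E[X] ≈ 84.100601; in regime p = Θ(1/n^{1}) E[X] stays bounded (at the triangle threshold p ~ 1/n).


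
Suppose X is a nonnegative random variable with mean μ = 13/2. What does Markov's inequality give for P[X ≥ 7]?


μ = E[X] = 13/2, a = 7.
Markov: P[X ≥ 7] ≤ μ/a = (13/2)/7 = 13/14.
Numerically: ≈ 0.928571.
(Since a = 7 > μ = 6.500000, the bound 13/14 is < 1 and informative.)

P[X ≥ 7] ≤ 13/14 ≈ 0.928571.


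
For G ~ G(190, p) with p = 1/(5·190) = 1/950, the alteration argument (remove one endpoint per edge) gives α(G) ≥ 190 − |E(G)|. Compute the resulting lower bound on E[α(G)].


E[|E(G)|] = C(190, 2)·p = 17955 · (1/950) = 189/10.
E[α(G)] ≥ n − E[|E(G)|] = 190 − 189/10 = 1711/10.
Numerically: ≈ 171.100.
(This is only a lower bound; the true E[α(G)] may be larger.)

E[α(G)] ≥ 1711/10 ≈ 171.100.


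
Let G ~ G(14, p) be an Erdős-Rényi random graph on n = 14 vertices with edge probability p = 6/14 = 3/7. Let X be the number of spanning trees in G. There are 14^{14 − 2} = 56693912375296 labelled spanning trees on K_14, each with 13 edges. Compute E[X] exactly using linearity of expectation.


K_14 has 14^{14 − 2} = 56693912375296 labelled spanning trees.
For each such spanning tree H, let X_H = 1 if all 13 edges of H are present in G. Then P[X_H = 1] = p^{13} = (3/7)^{13} = 1594323/96889010407.
By linearity of expectation: E[X] = Σ_H E[X_H] = 56693912375296 · p^{13} = 56693912375296 · 1594323/96889010407 = 6530347008/7.
Numerically: E[X] ≈ 9.32907e+08.

E[X] = 56693912375296 · (3/7)^{13} = 6530347008/7 ≈ 9.32907e+08.


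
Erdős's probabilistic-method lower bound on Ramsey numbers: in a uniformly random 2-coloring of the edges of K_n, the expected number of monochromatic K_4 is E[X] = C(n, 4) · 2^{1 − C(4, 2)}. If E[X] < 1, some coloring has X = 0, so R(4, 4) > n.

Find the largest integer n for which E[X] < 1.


We need C(n, 4) · 2^{1 − 6} < 1, i.e. C(n, 4) < 2^{6 − 1} = 32.
Check values of n near the boundary:
  n = 5: C(5, 4) = 5; 5 < 32? YES
  n = 6: C(6, 4) = 15; 15 < 32? YES
  n = 7: C(7, 4) = 35; 35 < 32? NO
  n = 8: C(8, 4) = 70; 70 < 32? NO
  n = 9: C(9, 4) = 126; 126 < 32? NO
The largest n with C(n, 4) < 32 is n = 6 (where E[X] = 15/32 ≈ 0.46875). Hence R(4, 4) > 6, i.e. R(4, 4) ≥ 7.

Largest n = 6; hence R(4, 4) > 6.


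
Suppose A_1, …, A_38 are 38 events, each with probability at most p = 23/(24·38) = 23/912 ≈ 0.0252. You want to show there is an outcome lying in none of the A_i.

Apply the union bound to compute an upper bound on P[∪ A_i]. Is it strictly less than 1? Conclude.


Union bound: P[∪_{i=1}^{38} A_i] ≤ Σ_i P[A_i] ≤ 38·p = 38·(23/912) = 23/24.
Numerically: 23/24 ≈ 0.9583.
Is 23/24 < 1? YES.
Since P[∪ A_i] ≤ 23/24 < 1, the complement has P[∩ A_i^c] ≥ 1 − 23/24 = 1/24 > 0, so some outcome avoids every A_i.

38·p = 23/24 ≈ 0.9583; existence CERTIFIED by the union bound.


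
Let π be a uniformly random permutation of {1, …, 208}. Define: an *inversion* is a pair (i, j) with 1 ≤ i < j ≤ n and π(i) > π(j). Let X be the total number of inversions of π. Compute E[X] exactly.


Write X = Σ X_I over the C(208, 2) = 21528 pairs i < j, with X_I the indicator of one inversion.
There are 21528 indicators.
For each fixed pair i < j, the values π(i) and π(j) are two distinct elements of {1, …, 208} in uniformly random order; by symmetry P[π(i) > π(j)] = 1/2.
By linearity: E[X] = 21528 · (1/2) = C(208, 2) · (1/2) = 21528/2 = 10764 ≈ 10764.0000.

E[X] = 10764 = 10764.0000.


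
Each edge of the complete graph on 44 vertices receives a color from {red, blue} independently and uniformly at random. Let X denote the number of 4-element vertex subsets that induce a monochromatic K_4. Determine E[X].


Let X = Σ_S X_S over the C(44, 4) = 135751 subsets S of size 4, where X_S = 1 if the K_4 on S is monochromatic.
For a fixed S, the K_4 on S has C(4, 2) = 6 edges. P[all 6 edges red] = (1/2)^6, and likewise for blue, so P[monochromatic] = 2·(1/2)^6 = 2^{1 − 6} = 1/32.
By linearity of expectation: E[X] = C(44, 4) · 2^{1 − 6} = 135751 · 1/32 = 135751/32.
Numerically: E[X] ≈ 4242.21875.

E[X] = C(44,4)·2^(1−C(4,2)) = 135751/32 ≈ 4242.21875.


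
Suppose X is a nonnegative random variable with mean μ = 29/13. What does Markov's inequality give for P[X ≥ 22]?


μ = E[X] = 29/13, a = 22.
Markov: P[X ≥ 22] ≤ μ/a = (29/13)/22 = 29/286.
Numerically: ≈ 0.1014.
(Since a = 22 > μ = 2.2308, the bound 29/286 is < 1 and informative.)

P[X ≥ 22] ≤ 29/286 ≈ 0.1014.


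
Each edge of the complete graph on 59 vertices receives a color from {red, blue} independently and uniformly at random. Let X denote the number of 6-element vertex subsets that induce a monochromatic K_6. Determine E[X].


Let X = Σ_S X_S over the C(59, 6) = 45057474 subsets S of size 6, where X_S = 1 if the K_6 on S is monochromatic.
For a fixed S, the K_6 on S has C(6, 2) = 15 edges. P[all 15 edges red] = (1/2)^15, and likewise for blue, so P[monochromatic] = 2·(1/2)^15 = 2^{1 − 15} = 1/16384.
Summing: E[X] = C(59, 6) · 2^{1 − 15} = 45057474 · 1/16384 = 22528737/8192.
Numerically: E[X] ≈ 2750.0900.

E[X] = C(59,6)·2^(1−C(6,2)) = 22528737/8192 ≈ 2750.0900.


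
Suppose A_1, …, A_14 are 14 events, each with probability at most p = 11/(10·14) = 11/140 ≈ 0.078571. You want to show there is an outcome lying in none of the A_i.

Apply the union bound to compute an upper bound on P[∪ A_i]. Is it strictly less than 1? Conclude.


Union bound: P[∪_{i=1}^{14} A_i] ≤ Σ_i P[A_i] ≤ 14·p = 14·(11/140) = 11/10.
Numerically: 11/10 ≈ 1.100000.
Is 11/10 < 1? NO.
Since the bound 11/10 is ≥ 1, the union bound is uninformative here; it does NOT by itself certify existence.

14·p = 11/10 ≈ 1.100000; existence NOT certified by the union bound.


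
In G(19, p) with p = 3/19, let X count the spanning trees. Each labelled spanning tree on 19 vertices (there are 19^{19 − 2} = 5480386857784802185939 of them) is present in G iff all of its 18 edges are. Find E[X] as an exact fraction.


K_19 has 19^{19 − 2} = 5480386857784802185939 labelled spanning trees.
For each such spanning tree H, let X_H = 1 if all 18 edges of H are present in G. Then P[X_H = 1] = p^{18} = (3/19)^{18} = 387420489/104127350297911241532841.
Summing the indicators: E[X] = Σ_H E[X_H] = 5480386857784802185939 · p^{18} = 5480386857784802185939 · 387420489/104127350297911241532841 = 387420489/19.
Numerically: E[X] ≈ 2.0391e+07.

E[X] = 5480386857784802185939 · (3/19)^{18} = 387420489/19 ≈ 2.0391e+07.


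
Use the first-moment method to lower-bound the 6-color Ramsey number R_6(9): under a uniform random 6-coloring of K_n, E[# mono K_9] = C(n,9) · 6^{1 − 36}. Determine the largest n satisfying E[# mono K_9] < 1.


We need C(n, 9) · 6^{1 − 36} < 1, i.e. C(n, 9) < 6^{36 − 1} = 1719070799748422591028658176.
Check values of n near the boundary:
  n = 4403: C(4403, 9) = 1699894433046281918452233150; 1699894433046281918452233150 < 1719070799748422591028658176? YES
  n = 4404: C(4404, 9) = 1703375445537161676647015880; 1703375445537161676647015880 < 1719070799748422591028658176? YES
  n = 4405: C(4405, 9) = 1706862792900636302463627150; 1706862792900636302463627150 < 1719070799748422591028658176? YES
  n = 4406: C(4406, 9) = 1710356485221788389505285700; 1710356485221788389505285700 < 1719070799748422591028658176? YES
  n = 4407: C(4407, 9) = 1713856532599459170657070050; 1713856532599459170657070050 < 1719070799748422591028658176? YES
  n = 4408: C(4408, 9) = 1717362945146264156457459600; 1717362945146264156457459600 < 1719070799748422591028658176? YES
  n = 4409: C(4409, 9) = 1720875732988608787686577131; 1720875732988608787686577131 < 1719070799748422591028658176? NO
  n = 4410: C(4410, 9) = 1724394906266704102180823710; 1724394906266704102180823710 < 1719070799748422591028658176? NO
The largest n with C(n, 9) < 1719070799748422591028658176 is n = 4408 (where E[X] = 35778394690547169926197075/35813974994758803979763712 ≈ 0.9990). Hence R_6(9) > 4408, i.e. R_6(9) ≥ 4409.

Largest n = 4408; hence R_6(9) > 4408.


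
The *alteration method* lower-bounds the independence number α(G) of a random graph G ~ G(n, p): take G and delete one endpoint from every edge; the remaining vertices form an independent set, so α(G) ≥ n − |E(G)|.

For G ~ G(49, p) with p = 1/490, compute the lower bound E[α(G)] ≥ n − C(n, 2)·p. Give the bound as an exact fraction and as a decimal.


E[|E(G)|] = C(49, 2)·p = 1176 · (1/490) = 12/5.
E[α(G)] ≥ n − E[|E(G)|] = 49 − 12/5 = 233/5.
Numerically: ≈ 46.60000.
(This is only a lower bound; the true E[α(G)] may be larger.)

E[α(G)] ≥ 233/5 ≈ 46.60000.


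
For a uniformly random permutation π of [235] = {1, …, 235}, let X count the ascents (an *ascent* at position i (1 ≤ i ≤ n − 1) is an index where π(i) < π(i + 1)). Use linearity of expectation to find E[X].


Write X = Σ X_I over i = 1, …, 234, with X_I the indicator of one ascent.
There are 234 indicators.
For each fixed i, the pair (π(i), π(i+1)) is a uniformly random ordered pair of distinct values from {1, …, 235}; by symmetry P[π(i) < π(i+1)] = 1/2.
By linearity: E[X] = 234 · (1/2) = (235 − 1) · (1/2) = 117 ≈ 117.0000.

E[X] = 117 = 117.0000.


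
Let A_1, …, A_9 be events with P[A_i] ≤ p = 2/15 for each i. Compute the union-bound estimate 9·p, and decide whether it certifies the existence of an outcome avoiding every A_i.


Union bound: P[∪_{i=1}^{9} A_i] ≤ Σ_i P[A_i] ≤ 9·p = 9·(2/15) = 6/5.
Numerically: 6/5 ≈ 1.2000.
Is 6/5 < 1? NO.
Since the bound 6/5 is ≥ 1, the union bound is uninformative here; it does NOT by itself certify existence.

9·p = 6/5 ≈ 1.2000; existence NOT certified by the union bound.


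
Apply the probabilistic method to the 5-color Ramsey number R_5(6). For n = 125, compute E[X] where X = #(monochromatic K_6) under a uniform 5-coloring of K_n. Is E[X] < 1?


E[X] = C(125, 6) · 5^{1 − 15} = 4690625500 · 5^{−14} = 4690625500/6103515625.
As a reduced fraction: E[X] = 37525004/48828125 ≈ 0.769.
Is E[X] < 1? YES.
Since E[X] < 1, there exists a 5-coloring of K_{125} with no monochromatic K_6; hence R_5(6) > 125.

E[X] = 37525004/48828125 ≈ 0.769; E[X] < 1, so R_5(6) > 125.


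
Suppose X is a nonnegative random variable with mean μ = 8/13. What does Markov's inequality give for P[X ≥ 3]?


μ = E[X] = 8/13, a = 3.
Markov: P[X ≥ 3] ≤ μ/a = (8/13)/3 = 8/39.
Numerically: ≈ 0.2051.
(Since a = 3 > μ = 0.6154, the bound 8/39 is < 1 and informative.)

P[X ≥ 3] ≤ 8/39 ≈ 0.2051.


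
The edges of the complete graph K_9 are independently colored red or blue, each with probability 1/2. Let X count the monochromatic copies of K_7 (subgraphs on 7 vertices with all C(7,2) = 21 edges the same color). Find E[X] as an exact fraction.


Let X = Σ_S X_S over the C(9, 7) = 36 subsets S of size 7, where X_S = 1 if the K_7 on S is monochromatic.
For a fixed S, the K_7 on S has C(7, 2) = 21 edges. P[all 21 edges red] = (1/2)^21, and likewise for blue, so P[monochromatic] = 2·(1/2)^21 = 2^{1 − 21} = 1/1048576.
Summing: E[X] = C(9, 7) · 2^{1 − 21} = 36 · 1/1048576 = 9/262144.
Numerically: E[X] ≈ 0.00003.

E[X] = C(9,7)·2^(1−C(7,2)) = 9/262144 ≈ 0.00003.


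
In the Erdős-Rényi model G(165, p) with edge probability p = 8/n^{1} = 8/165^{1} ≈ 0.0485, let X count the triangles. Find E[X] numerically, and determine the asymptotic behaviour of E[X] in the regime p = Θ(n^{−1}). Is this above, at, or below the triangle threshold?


Number of potential triangles: C(165, 3) = 735130.
Each occurs with probability p³ ≈ (0.0485)³ ≈ 1.13977e-04.
By linearity: E[X] = C(165, 3)·p³ ≈ 735130 · 1.13977e-04 ≈ 83.788.
Here α = 1, so p = 8/n is exactly at the triangle threshold p ~ 1/n. Asymptotically E[X] → c³/6 = 8³/6 = 256/3 ≈ 85.333, a bounded constant. In this regime the triangle count is asymptotically Poisson(c³/6).

E[X] ≈ 83.788; in regime p = Θ(1/n^{1}) E[X] stays bounded (at the triangle threshold p ~ 1/n).


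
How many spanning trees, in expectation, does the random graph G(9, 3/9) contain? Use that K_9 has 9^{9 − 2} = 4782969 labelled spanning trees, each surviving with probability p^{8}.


K_9 has 9^{9 − 2} = 4782969 labelled spanning trees.
For each such spanning tree H, let X_H = 1 if all 8 edges of H are present in G. Then P[X_H = 1] = p^{8} = (1/3)^{8} = 1/6561.
By linearity: E[X] = Σ_H E[X_H] = 4782969 · p^{8} = 4782969 · 1/6561 = 729.
Numerically: E[X] ≈ 729.

E[X] = 4782969 · (1/3)^{8} = 729 ≈ 729.


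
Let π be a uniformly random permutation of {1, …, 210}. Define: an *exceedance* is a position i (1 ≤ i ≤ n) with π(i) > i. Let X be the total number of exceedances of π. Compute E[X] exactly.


Write X = Σ_{i=1}^{210} X_i, where X_i = 1_{π(i) > i}.
For each fixed i, π(i) is uniform over {1, …, 210} (marginal of a uniform permutation), so P[π(i) > i] = (n − i)/n. Summing: Σ_{i=1}^{210} (n − i)/n = (0 + 1 + … + 209)/210 = 210(210 − 1)/(2·210) = (210 − 1)/2.
Hence E[X] = Σ_{i=1}^{210} (210 − i)/210 = 209/2 ≈ 104.5000.

E[X] = 209/2 = 104.5000.


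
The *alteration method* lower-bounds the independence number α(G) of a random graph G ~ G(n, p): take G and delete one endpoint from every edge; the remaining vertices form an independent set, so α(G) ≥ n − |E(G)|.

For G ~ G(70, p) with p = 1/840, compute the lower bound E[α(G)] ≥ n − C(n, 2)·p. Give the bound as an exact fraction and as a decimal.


E[|E(G)|] = C(70, 2)·p = 2415 · (1/840) = 23/8.
E[α(G)] ≥ n − E[|E(G)|] = 70 − 23/8 = 537/8.
Numerically: ≈ 67.12500.
(This is only a lower bound; the true E[α(G)] may be larger.)

E[α(G)] ≥ 537/8 ≈ 67.12500.


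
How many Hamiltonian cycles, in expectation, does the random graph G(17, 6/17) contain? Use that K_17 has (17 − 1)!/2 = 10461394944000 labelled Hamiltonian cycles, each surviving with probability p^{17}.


K_17 has (17 − 1)!/2 = 10461394944000 labelled Hamiltonian cycles.
For each such Hamiltonian cycle H, let X_H = 1 if all 17 edges of H are present in G. Then P[X_H = 1] = p^{17} = (6/17)^{17} = 16926659444736/827240261886336764177.
By linearity: E[X] = Σ_H E[X_H] = 10461394944000 · p^{17} = 10461394944000 · 16926659444736/827240261886336764177 = 177076469533971037814784000/827240261886336764177.
Numerically: E[X] ≈ 2.14e+05.

E[X] = 10461394944000 · (6/17)^{17} = 177076469533971037814784000/827240261886336764177 ≈ 2.14e+05.


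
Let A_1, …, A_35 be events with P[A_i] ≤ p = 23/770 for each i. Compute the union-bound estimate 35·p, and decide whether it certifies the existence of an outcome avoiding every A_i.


Union bound: P[∪_{i=1}^{35} A_i] ≤ Σ_i P[A_i] ≤ 35·p = 35·(23/770) = 23/22.
Numerically: 23/22 ≈ 1.045455.
Is 23/22 < 1? NO.
Since the bound 23/22 is ≥ 1, the union bound is uninformative here; it does NOT by itself certify existence.

35·p = 23/22 ≈ 1.045455; existence NOT certified by the union bound.


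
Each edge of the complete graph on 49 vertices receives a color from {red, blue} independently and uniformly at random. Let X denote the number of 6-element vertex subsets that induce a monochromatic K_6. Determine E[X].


Let X = Σ_S X_S over the C(49, 6) = 13983816 subsets S of size 6, where X_S = 1 if the K_6 on S is monochromatic.
For a fixed S, the K_6 on S has C(6, 2) = 15 edges. P[all 15 edges red] = (1/2)^15, and likewise for blue, so P[monochromatic] = 2·(1/2)^15 = 2^{1 − 15} = 1/16384.
By linearity: E[X] = C(49, 6) · 2^{1 − 15} = 13983816 · 1/16384 = 1747977/2048.
Numerically: E[X] ≈ 853.504.

E[X] = C(49,6)·2^(1−C(6,2)) = 1747977/2048 ≈ 853.504.


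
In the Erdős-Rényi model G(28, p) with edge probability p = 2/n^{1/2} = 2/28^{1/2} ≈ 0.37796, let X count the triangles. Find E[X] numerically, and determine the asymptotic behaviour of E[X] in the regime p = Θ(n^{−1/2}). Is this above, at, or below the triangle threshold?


Number of potential triangles: C(28, 3) = 3276.
Each occurs with probability p³ ≈ (0.37796)³ ≈ 5.3994925e-02.
By linearity: E[X] = C(28, 3)·p³ ≈ 3276 · 5.3994925e-02 ≈ 176.88737.
Since α = 1/2 < 1, p = c/n^{1/2} ≫ 1/n is above the triangle threshold p ~ 1/n. Asymptotically E[X] ~ (c³/6)·n^{3(1−α)} = (2³/6)·n^{1.5} → ∞; triangles are abundant w.h.p.

E[X] ≈ 176.88737; in regime p = Θ(1/n^{1/2}) E[X] diverges (above the triangle threshold p ~ 1/n).


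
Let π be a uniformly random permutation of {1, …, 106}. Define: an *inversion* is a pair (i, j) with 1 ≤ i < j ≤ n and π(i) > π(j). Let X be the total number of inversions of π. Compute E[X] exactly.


Write X = Σ X_I over the C(106, 2) = 5565 pairs i < j, with X_I the indicator of one inversion.
There are 5565 indicators.
For each fixed pair i < j, the values π(i) and π(j) are two distinct elements of {1, …, 106} in uniformly random order; by symmetry P[π(i) > π(j)] = 1/2.
By linearity: E[X] = 5565 · (1/2) = C(106, 2) · (1/2) = 5565/2 = 5565/2 ≈ 2782.5000.

E[X] = 5565/2 = 2782.5000.


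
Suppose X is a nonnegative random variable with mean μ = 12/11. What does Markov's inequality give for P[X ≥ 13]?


μ = E[X] = 12/11, a = 13.
Markov: P[X ≥ 13] ≤ μ/a = (12/11)/13 = 12/143.
Numerically: ≈ 0.083916.
(Since a = 13 > μ = 1.090909, the bound 12/143 is < 1 and informative.)

P[X ≥ 13] ≤ 12/143 ≈ 0.083916.


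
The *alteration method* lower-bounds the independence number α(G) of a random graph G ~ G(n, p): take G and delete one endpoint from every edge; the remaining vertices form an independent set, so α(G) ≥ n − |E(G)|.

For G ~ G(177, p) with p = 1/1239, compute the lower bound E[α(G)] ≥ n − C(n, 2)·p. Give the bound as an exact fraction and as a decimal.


E[|E(G)|] = C(177, 2)·p = 15576 · (1/1239) = 88/7.
E[α(G)] ≥ n − E[|E(G)|] = 177 − 88/7 = 1151/7.
Numerically: ≈ 164.42857.
(This is only a lower bound; the true E[α(G)] may be larger.)

E[α(G)] ≥ 1151/7 ≈ 164.42857.


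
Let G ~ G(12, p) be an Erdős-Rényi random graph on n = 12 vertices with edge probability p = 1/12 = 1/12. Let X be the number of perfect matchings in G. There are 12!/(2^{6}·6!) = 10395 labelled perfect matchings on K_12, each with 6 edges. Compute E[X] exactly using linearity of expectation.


K_12 has 12!/(2^{6}·6!) = 10395 labelled perfect matchings.
For each such perfect matching H, let X_H = 1 if all 6 edges of H are present in G. Then P[X_H = 1] = p^{6} = (1/12)^{6} = 1/2985984.
Summing the indicators: E[X] = Σ_H E[X_H] = 10395 · p^{6} = 10395 · 1/2985984 = 385/110592.
Numerically: E[X] ≈ 0.0034813.

E[X] = 10395 · (1/12)^{6} = 385/110592 ≈ 0.0034813.


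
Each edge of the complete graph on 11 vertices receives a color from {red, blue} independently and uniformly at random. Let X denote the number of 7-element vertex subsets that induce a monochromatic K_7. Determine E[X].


Let X = Σ_S X_S over the C(11, 7) = 330 subsets S of size 7, where X_S = 1 if the K_7 on S is monochromatic.
For a fixed S, the K_7 on S has C(7, 2) = 21 edges. P[all 21 edges red] = (1/2)^21, and likewise for blue, so P[monochromatic] = 2·(1/2)^21 = 2^{1 − 21} = 1/1048576.
By linearity: E[X] = C(11, 7) · 2^{1 − 21} = 330 · 1/1048576 = 165/524288.
Numerically: E[X] ≈ 0.000315.

E[X] = C(11,7)·2^(1−C(7,2)) = 165/524288 ≈ 0.000315.


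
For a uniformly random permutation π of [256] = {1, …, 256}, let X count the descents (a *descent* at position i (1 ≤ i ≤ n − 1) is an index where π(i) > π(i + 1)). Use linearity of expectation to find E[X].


Write X = Σ X_I over i = 1, …, 255, with X_I the indicator of one descent.
There are 255 indicators.
For each fixed i, the pair (π(i), π(i+1)) is a uniformly random ordered pair of distinct values from {1, …, 256}; by symmetry P[π(i) > π(i+1)] = 1/2.
By linearity: E[X] = 255 · (1/2) = (256 − 1) · (1/2) = 255/2 ≈ 127.500000.

E[X] = 255/2 = 127.500000.


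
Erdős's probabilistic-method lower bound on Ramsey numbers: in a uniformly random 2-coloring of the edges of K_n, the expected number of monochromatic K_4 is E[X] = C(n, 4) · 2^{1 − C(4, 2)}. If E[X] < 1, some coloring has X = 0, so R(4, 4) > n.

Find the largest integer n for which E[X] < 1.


We need C(n, 4) · 2^{1 − 6} < 1, i.e. C(n, 4) < 2^{6 − 1} = 32.
Check values of n near the boundary:
  n = 4: C(4, 4) = 1; 1 < 32? YES
  n = 5: C(5, 4) = 5; 5 < 32? YES
  n = 6: C(6, 4) = 15; 15 < 32? YES
  n = 7: C(7, 4) = 35; 35 < 32? NO
The largest n with C(n, 4) < 32 is n = 6 (where E[X] = 15/32 ≈ 0.469). Hence R(4, 4) > 6, i.e. R(4, 4) ≥ 7.

Largest n = 6; hence R(4, 4) > 6.


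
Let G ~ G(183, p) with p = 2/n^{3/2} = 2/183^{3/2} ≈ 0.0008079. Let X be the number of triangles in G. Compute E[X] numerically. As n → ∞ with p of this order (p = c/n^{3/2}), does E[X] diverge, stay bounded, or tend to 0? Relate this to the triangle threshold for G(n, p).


Number of potential triangles: C(183, 3) = 1004731.
Each occurs with probability p³ ≈ (0.0008079)³ ≈ 5.273028e-10.
By linearity: E[X] = C(183, 3)·p³ ≈ 1004731 · 5.273028e-10 ≈ 0.0005.
Since α = 3/2 > 1, p = c/n^{3/2} = o(1/n) is below the triangle threshold p ~ 1/n. Asymptotically E[X] ~ (c³/6)·n^{3(1−α)} = (2³/6)·n^{-1.5} → 0, so by Markov's inequality G has no triangles w.h.p.

E[X] ≈ 0.0005; in regime p = Θ(1/n^{3/2}) E[X] tends to 0 (below the triangle threshold p ~ 1/n).


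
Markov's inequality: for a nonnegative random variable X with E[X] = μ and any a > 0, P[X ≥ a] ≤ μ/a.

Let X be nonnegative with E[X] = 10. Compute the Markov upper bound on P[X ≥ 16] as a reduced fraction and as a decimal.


μ = E[X] = 10, a = 16.
Markov: P[X ≥ 16] ≤ μ/a = (10)/16 = 5/8.
Numerically: ≈ 0.6250.
(Since a = 16 > μ = 10.0000, the bound 5/8 is < 1 and informative.)

P[X ≥ 16] ≤ 5/8 ≈ 0.6250.


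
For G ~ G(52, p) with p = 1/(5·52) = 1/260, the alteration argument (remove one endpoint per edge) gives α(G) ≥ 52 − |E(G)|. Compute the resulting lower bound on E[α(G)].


E[|E(G)|] = C(52, 2)·p = 1326 · (1/260) = 51/10.
E[α(G)] ≥ n − E[|E(G)|] = 52 − 51/10 = 469/10.
Numerically: ≈ 46.9000.
(This is only a lower bound; the true E[α(G)] may be larger.)

E[α(G)] ≥ 469/10 ≈ 46.9000.


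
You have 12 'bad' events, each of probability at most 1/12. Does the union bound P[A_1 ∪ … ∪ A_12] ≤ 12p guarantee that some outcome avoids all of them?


Union bound: P[∪_{i=1}^{12} A_i] ≤ Σ_i P[A_i] ≤ 12·p = 12·(1/12) = 1.
Numerically: 1 ≈ 1.0000000.
Is 1 < 1? NO.
Since the bound 1 is ≥ 1, the union bound is uninformative here; it does NOT by itself certify existence.

12·p = 1 ≈ 1.0000000; existence NOT certified by the union bound.


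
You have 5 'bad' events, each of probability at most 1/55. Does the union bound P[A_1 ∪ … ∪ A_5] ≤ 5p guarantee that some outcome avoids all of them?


Union bound: P[∪_{i=1}^{5} A_i] ≤ Σ_i P[A_i] ≤ 5·p = 5·(1/55) = 1/11.
Numerically: 1/11 ≈ 0.0909.
Is 1/11 < 1? YES.
Since P[∪ A_i] ≤ 1/11 < 1, the complement has P[∩ A_i^c] ≥ 1 − 1/11 = 10/11 > 0, so some outcome avoids every A_i.

5·p = 1/11 ≈ 0.0909; existence CERTIFIED by the union bound.


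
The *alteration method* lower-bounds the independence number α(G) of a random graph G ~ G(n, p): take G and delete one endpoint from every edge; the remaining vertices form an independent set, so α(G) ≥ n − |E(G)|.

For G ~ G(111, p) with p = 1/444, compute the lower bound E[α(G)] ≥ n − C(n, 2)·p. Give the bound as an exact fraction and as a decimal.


E[|E(G)|] = C(111, 2)·p = 6105 · (1/444) = 55/4.
E[α(G)] ≥ n − E[|E(G)|] = 111 − 55/4 = 389/4.
Numerically: ≈ 97.25000.
(This is only a lower bound; the true E[α(G)] may be larger.)

E[α(G)] ≥ 389/4 ≈ 97.25000.


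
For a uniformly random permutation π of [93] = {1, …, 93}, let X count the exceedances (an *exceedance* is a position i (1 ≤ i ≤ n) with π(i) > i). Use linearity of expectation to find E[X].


Write X = Σ_{i=1}^{93} X_i, where X_i = 1_{π(i) > i}.
For each fixed i, π(i) is uniform over {1, …, 93} (marginal of a uniform permutation), so P[π(i) > i] = (n − i)/n. Summing: Σ_{i=1}^{93} (n − i)/n = (0 + 1 + … + 92)/93 = 93(93 − 1)/(2·93) = (93 − 1)/2.
Hence E[X] = Σ_{i=1}^{93} (93 − i)/93 = 46 ≈ 46.00000.

E[X] = 46 = 46.00000.


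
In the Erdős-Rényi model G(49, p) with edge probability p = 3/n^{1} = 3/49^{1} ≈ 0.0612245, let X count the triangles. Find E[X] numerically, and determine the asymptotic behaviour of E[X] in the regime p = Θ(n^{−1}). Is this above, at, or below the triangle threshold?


Number of potential triangles: C(49, 3) = 18424.
Each occurs with probability p³ ≈ (0.0612245)³ ≈ 2.29496213e-04.
By linearity: E[X] = C(49, 3)·p³ ≈ 18424 · 2.29496213e-04 ≈ 4.228238.
Here α = 1, so p = 3/n is exactly at the triangle threshold p ~ 1/n. Asymptotically E[X] → c³/6 = 3³/6 = 9/2 ≈ 4.500000, a bounded constant. In this regime the triangle count is asymptotically Poisson(c³/6).

E[X] ≈ 4.228238; in regime p = Θ(1/n^{1}) E[X] stays bounded (at the triangle threshold p ~ 1/n).


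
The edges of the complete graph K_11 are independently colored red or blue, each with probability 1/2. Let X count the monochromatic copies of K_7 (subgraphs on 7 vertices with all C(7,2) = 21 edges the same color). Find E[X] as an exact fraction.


Let X = Σ_S X_S over the C(11, 7) = 330 subsets S of size 7, where X_S = 1 if the K_7 on S is monochromatic.
For a fixed S, the K_7 on S has C(7, 2) = 21 edges. P[all 21 edges red] = (1/2)^21, and likewise for blue, so P[monochromatic] = 2·(1/2)^21 = 2^{1 − 21} = 1/1048576.
By linearity: E[X] = C(11, 7) · 2^{1 − 21} = 330 · 1/1048576 = 165/524288.
Numerically: E[X] ≈ 0.00031.

E[X] = C(11,7)·2^(1−C(7,2)) = 165/524288 ≈ 0.00031.


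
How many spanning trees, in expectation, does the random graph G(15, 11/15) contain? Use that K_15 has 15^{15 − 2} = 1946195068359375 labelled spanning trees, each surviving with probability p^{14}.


K_15 has 15^{15 − 2} = 1946195068359375 labelled spanning trees.
For each such spanning tree H, let X_H = 1 if all 14 edges of H are present in G. Then P[X_H = 1] = p^{14} = (11/15)^{14} = 379749833583241/29192926025390625.
By linearity of expectation: E[X] = Σ_H E[X_H] = 1946195068359375 · p^{14} = 1946195068359375 · 379749833583241/29192926025390625 = 379749833583241/15.
Numerically: E[X] ≈ 2.53e+13.

E[X] = 1946195068359375 · (11/15)^{14} = 379749833583241/15 ≈ 2.53e+13.


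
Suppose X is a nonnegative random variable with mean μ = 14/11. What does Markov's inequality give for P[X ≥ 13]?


μ = E[X] = 14/11, a = 13.
Markov: P[X ≥ 13] ≤ μ/a = (14/11)/13 = 14/143.
Numerically: ≈ 0.097902.
(Since a = 13 > μ = 1.272727, the bound 14/143 is < 1 and informative.)

P[X ≥ 13] ≤ 14/143 ≈ 0.097902.


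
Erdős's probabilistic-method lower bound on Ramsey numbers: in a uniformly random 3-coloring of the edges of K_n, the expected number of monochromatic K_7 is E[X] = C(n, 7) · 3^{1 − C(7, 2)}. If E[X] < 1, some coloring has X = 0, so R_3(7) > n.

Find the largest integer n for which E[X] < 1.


We need C(n, 7) · 3^{1 − 21} < 1, i.e. C(n, 7) < 3^{21 − 1} = 3486784401.
Check values of n near the boundary:
  n = 79: C(79, 7) = 2898753715; 2898753715 < 3486784401? YES
  n = 80: C(80, 7) = 3176716400; 3176716400 < 3486784401? YES
  n = 81: C(81, 7) = 3477216600; 3477216600 < 3486784401? YES
  n = 82: C(82, 7) = 3801756816; 3801756816 < 3486784401? NO
The largest n with C(n, 7) < 3486784401 is n = 81 (where E[X] = 42928600/43046721 ≈ 0.997256). Hence R_3(7) > 81, i.e. R_3(7) ≥ 82.

Largest n = 81; hence R_3(7) > 81.
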